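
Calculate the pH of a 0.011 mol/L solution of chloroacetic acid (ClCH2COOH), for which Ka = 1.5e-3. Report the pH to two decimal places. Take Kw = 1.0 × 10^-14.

pH = 2.47

ClCH2COOH ⇌ ClCH2COO- + H+
From the ICE table, Ka = [H+]²/(0.011 − [H+]) = 1.5 × 10^-3.
Here C₀/Ka ≈ 7.33, so the small-[H+] approximation fails. Use the quadratic:
[H+] = (−Ka + √(Ka² + 4·Ka·C₀))/2 = 3.38 × 10^-3 M
pH = −log[H+] = −log(3.38 × 10^-3) = 2.47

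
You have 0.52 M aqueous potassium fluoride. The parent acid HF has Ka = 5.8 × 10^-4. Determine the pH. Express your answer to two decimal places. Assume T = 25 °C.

F- is the conjugate base of the weak acid HF.
Kb = Kw/Ka = 1.0×10^-14 / 5.8 × 10^-4 = 1.72 × 10^-11
From the ICE table, Kb = x²/(0.52 − x) = 1.72 × 10^-11.
Since Kb ≪ C₀, x ≈ √(Kb·C₀) = 2.99 × 10^-6 M.
pOH = −log(2.99 × 10^-6) = 5.52; pH = 14.00 − 5.52 = 8.48

pH = 8.48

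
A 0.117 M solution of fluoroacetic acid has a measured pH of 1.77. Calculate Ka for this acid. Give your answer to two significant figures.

Ka = 2.9 × 10^-3

[H+] = 10^(-1.77) = 1.70 × 10^-2 M
At equilibrium [HA] = 0.117 − 1.70 × 10^-2 = 1.00 × 10^-1 M
Ka = [H+][A-]/[HA] = (1.70 × 10^-2)² / 1.00 × 10^-1 = 2.9 × 10^-3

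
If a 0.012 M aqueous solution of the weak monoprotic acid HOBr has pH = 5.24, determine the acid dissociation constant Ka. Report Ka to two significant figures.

[H+] = 10^(-5.24) = 5.75 × 10^-6 M
At equilibrium [HA] = 0.012 − 5.75 × 10^-6 = 1.20 × 10^-2 M
Ka = [H+][A-]/[HA] = (5.75 × 10^-6)² / 1.20 × 10^-2 = 2.8 × 10^-9

Ka = 2.8 × 10^-9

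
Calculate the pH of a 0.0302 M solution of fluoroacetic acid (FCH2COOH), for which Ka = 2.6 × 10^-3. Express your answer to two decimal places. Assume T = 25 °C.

FCH2COOH ⇌ FCH2COO- + H+
From the ICE table, Ka = x²/(0.0302 − x) = 2.6 × 10^-3.
The 5% rule fails; solving x² + Ka·x − Ka·C₀ = 0 exactly:
x = [−0.0026 + √(0.0026² + 0.000314)]/2 = 7.66 × 10^-3 M
pH = −log(7.66 × 10^-3) = 2.12

pH = 2.12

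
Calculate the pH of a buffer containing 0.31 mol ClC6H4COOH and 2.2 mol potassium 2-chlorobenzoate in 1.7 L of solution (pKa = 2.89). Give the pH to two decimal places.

pH = 3.74

pH = pKa + log([A⁻]/[HA]) = 2.89 + log(2.2/0.31)
pH = 2.89 + (+0.851) = 3.74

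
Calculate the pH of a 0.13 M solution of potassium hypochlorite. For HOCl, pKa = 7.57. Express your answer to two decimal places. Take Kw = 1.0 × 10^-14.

pH = 10.34

OCl- is the conjugate base of the weak acid HOCl.
Ka = 10^(−7.57) = 2.69 × 10^-8
Kb = Kw/Ka = 1.0×10^-14 / 2.69 × 10^-8 = 3.72 × 10^-7
From the ICE table, Kb = [OH-]²/(0.13 − [OH-]) = 3.72 × 10^-7.
Neglecting [OH-] in the denominator: [OH-] = √(3.72 × 10^-7 × 0.13) = 2.20 × 10^-4 M
pOH = 3.66, so pH = 14.00 − pOH = 10.34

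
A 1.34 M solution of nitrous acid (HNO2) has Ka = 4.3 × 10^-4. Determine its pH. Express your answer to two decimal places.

pH = 1.62

HNO2 ⇌ NO2- + H+
Ka = x²/(1.34 − x) = 4.3 × 10^-4
Assume x ≪ 1.34: x ≈ √(4.3 × 10^-4 × 1.34) = 2.40 × 10^-2 M
pH = −log(2.40 × 10^-2) = 1.62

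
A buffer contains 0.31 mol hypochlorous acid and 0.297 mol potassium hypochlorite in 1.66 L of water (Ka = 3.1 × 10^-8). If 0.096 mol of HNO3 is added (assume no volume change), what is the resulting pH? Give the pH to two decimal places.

Added H+ converts OCl- to HOCl: HOCl → 0.406 mol, OCl- → 0.201 mol.
pKa = −log(3.1 × 10^-8) = 7.509
Henderson–Hasselbalch with mole ratio 0.201/0.406: pH = 7.509 + (-0.305)

pH = 7.20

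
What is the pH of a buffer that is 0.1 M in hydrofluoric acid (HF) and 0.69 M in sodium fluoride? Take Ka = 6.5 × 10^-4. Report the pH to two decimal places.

pKa = −log(6.5 × 10^-4) = 3.187
Henderson–Hasselbalch: pH = pKa + log([F-]/[HF]) = 3.187 + log(0.69/0.1)
pH = 3.187 + (+0.839) = 4.03

pH = 4.03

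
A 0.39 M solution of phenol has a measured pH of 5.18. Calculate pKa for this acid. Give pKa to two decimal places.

pKa = 9.95

[H+] = 10^(-5.18) = 6.61 × 10^-6 M
At equilibrium [HA] = 0.39 − 6.61 × 10^-6 = 3.90 × 10^-1 M
Ka = [H+][A-]/[HA] = (6.61 × 10^-6)² / 3.90 × 10^-1 = 1.12 × 10^-10
pKa = -log(1.12 × 10^-10) = 9.95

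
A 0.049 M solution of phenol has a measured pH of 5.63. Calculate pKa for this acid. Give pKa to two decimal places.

pKa = 9.95

[H+] = 10^(-5.63) = 2.34 × 10^-6 M
At equilibrium [HA] = 0.049 − 2.34 × 10^-6 = 4.90 × 10^-2 M
Ka = [H+][A-]/[HA] = (2.34 × 10^-6)² / 4.90 × 10^-2 = 1.12 × 10^-10
pKa = -log(1.12 × 10^-10) = 9.95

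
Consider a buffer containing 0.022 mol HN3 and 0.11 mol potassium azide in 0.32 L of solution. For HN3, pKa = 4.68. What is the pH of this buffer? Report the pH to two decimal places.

pH = pKa + log([A⁻]/[HA]) = 4.68 + log(0.11/0.022)
pH = 4.68 + (+0.699) = 5.38

pH = 5.38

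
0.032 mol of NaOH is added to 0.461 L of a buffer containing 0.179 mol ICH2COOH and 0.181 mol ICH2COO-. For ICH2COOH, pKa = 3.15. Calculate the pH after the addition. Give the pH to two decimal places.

pH = 3.31

OH- converts ICH2COOH to ICH2COO-: ICH2COOH → 0.147 mol, ICH2COO- → 0.213 mol.
pH = pKa + log(n_ICH2COO-/n_ICH2COOH) = 3.15 + log(0.213/0.147) = 3.15 + (+0.161)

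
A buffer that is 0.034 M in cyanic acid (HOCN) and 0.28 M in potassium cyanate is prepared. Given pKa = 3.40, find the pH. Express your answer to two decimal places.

pH = 4.32

Henderson–Hasselbalch: pH = pKa + log([OCN-]/[HOCN]) = 3.40 + log(0.28/0.034)
pH = 3.40 + (+0.916) = 4.32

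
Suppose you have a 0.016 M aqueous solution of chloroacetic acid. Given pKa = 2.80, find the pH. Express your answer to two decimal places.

pH = 2.37

ClCH2COOH ⇌ ClCH2COO- + H+
Ka = 10^(−2.80) = 1.58 × 10^-3
From the ICE table, Ka = x²/(0.016 − x) = 1.58 × 10^-3.
The 5% rule fails; solving x² + Ka·x − Ka·C₀ = 0 exactly:
x = (−Ka + √(Ka² + 4·Ka·C₀))/2 = 4.30 × 10^-3 M
pH = −log[H+] = −log(4.30 × 10^-3) = 2.37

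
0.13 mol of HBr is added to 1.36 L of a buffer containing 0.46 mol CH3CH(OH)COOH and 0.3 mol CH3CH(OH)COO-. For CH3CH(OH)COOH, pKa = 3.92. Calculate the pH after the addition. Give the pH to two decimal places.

After neutralization: n(CH3CH(OH)COOH) = 0.59 mol, n(CH3CH(OH)COO-) = 0.17 mol.
pH = pKa + log(n_CH3CH(OH)COO-/n_CH3CH(OH)COOH) = 3.92 + log(0.17/0.59) = 3.92 + (-0.540)

pH = 3.38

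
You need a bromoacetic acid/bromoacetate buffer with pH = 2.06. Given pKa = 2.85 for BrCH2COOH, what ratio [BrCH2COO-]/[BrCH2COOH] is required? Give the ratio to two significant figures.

ratio = 0.16

pH = pKa + log(r) ⇒ log(r) = 2.06 − 2.85 = -0.79
r = [BrCH2COO-]/[BrCH2COOH] = 10^(-0.79) = 0.162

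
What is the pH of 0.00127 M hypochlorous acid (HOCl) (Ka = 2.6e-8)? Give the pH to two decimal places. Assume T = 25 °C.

pH = 5.24

HOCl ⇌ OCl- + H+
Let x = [H+] at equilibrium. Ka = x²/(0.00127 − x).
Since Ka ≪ C₀, x ≈ √(Ka·C₀) = 5.75 × 10^-6 M.
(x/C₀ = 0.45% < 5%, so the approximation holds.)
pH = −log(5.75 × 10^-6) = 5.24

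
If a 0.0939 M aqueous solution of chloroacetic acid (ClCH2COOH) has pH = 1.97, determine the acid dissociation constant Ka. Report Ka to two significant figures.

[H+] = 10^(-1.97) = 1.07 × 10^-2 M
At equilibrium [HA] = 0.0939 − 1.07 × 10^-2 = 8.32 × 10^-2 M
Ka = [H+][A-]/[HA] = (1.07 × 10^-2)² / 8.32 × 10^-2 = 1.4 × 10^-3

Ka = 1.4 × 10^-3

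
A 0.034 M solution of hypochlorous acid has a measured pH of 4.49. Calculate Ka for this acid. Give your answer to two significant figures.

[H+] = 10^(-4.49) = 3.24 × 10^-5 M
At equilibrium [HA] = 0.034 − 3.24 × 10^-5 = 3.40 × 10^-2 M
Ka = [H+][A-]/[HA] = (3.24 × 10^-5)² / 3.40 × 10^-2 = 3.1 × 10^-8

Ka = 3.1 × 10^-8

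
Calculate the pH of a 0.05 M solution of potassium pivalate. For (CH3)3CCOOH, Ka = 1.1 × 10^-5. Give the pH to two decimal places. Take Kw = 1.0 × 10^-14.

(CH3)3CCOO- is the conjugate base of the weak acid (CH3)3CCOOH.
Kb = Kw/Ka = 1.0×10^-14 / 1.1 × 10^-5 = 9.09 × 10^-10
From the ICE table, Kb = [OH-]²/(0.05 − [OH-]) = 9.09 × 10^-10.
Neglecting [OH-] in the denominator: [OH-] = √(9.09 × 10^-10 × 0.05) = 6.74 × 10^-6 M
pOH = −log(6.74 × 10^-6) = 5.17; pH = 14.00 − 5.17 = 8.83

pH = 8.83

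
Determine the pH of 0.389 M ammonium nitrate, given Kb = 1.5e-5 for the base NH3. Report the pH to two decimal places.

pH = 4.79

NH4+ is the conjugate acid of the weak base NH3.
Ka = Kw/Kb = 1.0×10^-14 / 1.5 × 10^-5 = 6.67 × 10^-10
Let x = [H+] at equilibrium. Ka = x²/(0.389 − x).
Since Ka ≪ C₀, x ≈ √(Ka·C₀) = 1.61 × 10^-5 M.
pH = −log(1.61 × 10^-5) = 4.79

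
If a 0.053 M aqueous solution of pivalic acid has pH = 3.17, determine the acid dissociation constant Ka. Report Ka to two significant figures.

[H+] = 10^(-3.17) = 6.76 × 10^-4 M
At equilibrium [HA] = 0.053 − 6.76 × 10^-4 = 5.23 × 10^-2 M
Ka = [H+][A-]/[HA] = (6.76 × 10^-4)² / 5.23 × 10^-2 = 8.7 × 10^-6

Ka = 8.7 × 10^-6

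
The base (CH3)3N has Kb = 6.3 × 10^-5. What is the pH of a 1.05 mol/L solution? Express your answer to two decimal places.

(CH3)3N + H2O ⇌ (CH3)3NH+ + OH-
Kb = [OH-]²/(1.05 − [OH-]) = 6.3 × 10^-5
Assume [OH-] ≪ 1.05: [OH-] ≈ √(6.3 × 10^-5 × 1.05) = 8.13 × 10^-3 M
Check: 0.77% ionized — well under 5%, approximation valid.
pOH = 2.09, so pH = 14.00 − pOH = 11.91

pH = 11.91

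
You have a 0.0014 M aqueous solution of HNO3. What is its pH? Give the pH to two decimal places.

pH = 2.85

HNO3 is a strong acid and dissociates completely, so [H+] = 0.0014 M.
pH = -log(0.0014) = 2.85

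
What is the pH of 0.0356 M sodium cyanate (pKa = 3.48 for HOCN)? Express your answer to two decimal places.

pH = 8.02

OCN- is the conjugate base of the weak acid HOCN.
Ka = 10^(−3.48) = 3.31 × 10^-4
Kb = Kw/Ka = 1.0×10^-14 / 3.31 × 10^-4 = 3.02 × 10^-11
From the ICE table, Kb = [OH-]²/(0.0356 − [OH-]) = 3.02 × 10^-11.
Since Kb ≪ C₀, [OH-] ≈ √(Kb·C₀) = 1.04 × 10^-6 M.
([OH-]/C₀ = 0.0029% < 5%, so the approximation holds.)
pOH = 5.98, so pH = 14.00 − pOH = 8.02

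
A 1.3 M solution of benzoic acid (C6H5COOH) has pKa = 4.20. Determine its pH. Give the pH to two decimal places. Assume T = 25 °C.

C6H5COOH ⇌ C6H5COO- + H+
Ka = 10^(−4.20) = 6.31 × 10^-5
From the ICE table, Ka = [H+]²/(1.3 − [H+]) = 6.31 × 10^-5.
Since Ka ≪ C₀, [H+] ≈ √(Ka·C₀) = 9.06 × 10^-3 M.
Check: 0.7% ionized — well under 5%, approximation valid.
pH = −log(9.06 × 10^-3) = 2.04

pH = 2.04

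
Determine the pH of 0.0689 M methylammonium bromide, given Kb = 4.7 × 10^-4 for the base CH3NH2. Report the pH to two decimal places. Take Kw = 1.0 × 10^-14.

CH3NH3+ is the conjugate acid of the weak base CH3NH2.
Ka = Kw/Kb = 1.0×10^-14 / 4.7 × 10^-4 = 2.13 × 10^-11
From the ICE table, Ka = x²/(0.0689 − x) = 2.13 × 10^-11.
Neglecting x in the denominator: x = √(2.13 × 10^-11 × 0.0689) = 1.21 × 10^-6 M
pH = −log[H+] = −log(1.21 × 10^-6) = 5.92

pH = 5.92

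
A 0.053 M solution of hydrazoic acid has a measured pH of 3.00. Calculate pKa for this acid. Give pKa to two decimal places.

pKa = 4.72

[H+] = 10^(-3.00) = 1.00 × 10^-3 M
At equilibrium [HA] = 0.053 − 1.00 × 10^-3 = 5.20 × 10^-2 M
Ka = [H+][A-]/[HA] = (1.00 × 10^-3)² / 5.20 × 10^-2 = 1.92 × 10^-5
pKa = -log(1.92 × 10^-5) = 4.72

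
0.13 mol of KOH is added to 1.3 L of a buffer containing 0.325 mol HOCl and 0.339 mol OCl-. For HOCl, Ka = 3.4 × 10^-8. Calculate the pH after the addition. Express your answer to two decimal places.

pH = 7.85

After neutralization: n(HOCl) = 0.195 mol, n(OCl-) = 0.469 mol.
pKa = −log(3.4 × 10^-8) = 7.469
pH = pKa + log([A⁻]/[HA]) = 7.469 + log(0.469/0.195) = 7.469 +0.381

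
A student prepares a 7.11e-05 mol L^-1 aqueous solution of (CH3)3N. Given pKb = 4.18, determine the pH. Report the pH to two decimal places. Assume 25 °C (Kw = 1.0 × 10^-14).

pH = 9.63

(CH3)3N + H2O ⇌ (CH3)3NH+ + OH-
Kb = 10^(−4.18) = 6.61 × 10^-5
Let x = [OH-] at equilibrium. Kb = x²/(7.11e-05 − x).
The 5% rule fails; solving x² + Kb·x − Kb·C₀ = 0 exactly:
x = [−6.61e-05 + √(6.61e-05² + 1.88e-08)]/2 = 4.31 × 10^-5 M
pOH = −log(4.31 × 10^-5) = 4.37; pH = 14.00 − 4.37 = 9.63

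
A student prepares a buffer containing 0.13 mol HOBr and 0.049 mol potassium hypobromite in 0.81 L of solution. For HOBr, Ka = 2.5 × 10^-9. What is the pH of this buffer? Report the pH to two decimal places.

pKa = −log(2.5 × 10^-9) = 8.602
Henderson–Hasselbalch: pH = pKa + log([OBr-]/[HOBr]) = 8.602 + log(0.049/0.13)
pH = 8.602 + (-0.424) = 8.18

pH = 8.18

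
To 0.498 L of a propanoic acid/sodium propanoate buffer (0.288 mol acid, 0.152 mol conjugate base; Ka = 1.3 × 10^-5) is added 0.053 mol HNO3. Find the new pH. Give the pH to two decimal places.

After neutralization: n(CH3CH2COOH) = 0.341 mol, n(CH3CH2COO-) = 0.099 mol.
pKa = −log(1.3 × 10^-5) = 4.886
pH = pKa + log(n_CH3CH2COO-/n_CH3CH2COOH) = 4.886 + log(0.099/0.341) = 4.886 + (-0.537)

pH = 4.35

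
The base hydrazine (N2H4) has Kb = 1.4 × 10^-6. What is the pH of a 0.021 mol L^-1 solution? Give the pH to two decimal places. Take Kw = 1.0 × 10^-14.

pH = 10.23

N2H4 + H2O ⇌ N2H5+ + OH-
Kb = x²/(0.021 − x) = 1.4 × 10^-6
Neglecting x in the denominator: x = √(1.4 × 10^-6 × 0.021) = 1.71 × 10^-4 M
Check: 0.82% ionized — well under 5%, approximation valid.
pOH = −log(1.71 × 10^-4) = 3.77; pH = 14.00 − 3.77 = 10.23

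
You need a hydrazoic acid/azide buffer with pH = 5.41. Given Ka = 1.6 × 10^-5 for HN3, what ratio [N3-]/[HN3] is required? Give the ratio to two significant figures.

pKa = -log(1.6 × 10^-5) = 4.796
pH = pKa + log(r) ⇒ log(r) = 5.41 − 4.796 = +0.614
r = [N3-]/[HN3] = 10^(+0.614) = 4.11

ratio = 4.1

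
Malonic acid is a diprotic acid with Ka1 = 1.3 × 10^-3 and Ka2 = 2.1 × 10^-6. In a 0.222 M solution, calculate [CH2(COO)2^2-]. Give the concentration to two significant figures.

2.1 × 10^-6 M

First ionization gives [H+] ≈ [CH2(COOH)COO-] = 1.64 × 10^-2 M.
Second step: Ka2 = [H+][CH2(COO)2^2-]/[CH2(COOH)COO-] ≈ [CH2(COO)2^2-] (since [H+] ≈ [CH2(COOH)COO-]).
So [CH2(COO)2^2-] ≈ Ka2.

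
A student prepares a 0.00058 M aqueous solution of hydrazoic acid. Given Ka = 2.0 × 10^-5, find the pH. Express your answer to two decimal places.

pH = 4.01

HN3 ⇌ N3- + H+
From the ICE table, Ka = x²/(0.00058 − x) = 2.0 × 10^-5.
Here C₀/Ka ≈ 29, so the small-x approximation fails. Use the quadratic:
x = [−2e-05 + √(2e-05² + 4.64e-08)]/2 = 9.82 × 10^-5 M
pH = −log(9.82 × 10^-5) = 4.01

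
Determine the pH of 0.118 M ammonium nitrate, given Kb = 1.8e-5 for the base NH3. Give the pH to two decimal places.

NH4+ is the conjugate acid of the weak base NH3.
Ka = Kw/Kb = 1.0×10^-14 / 1.8 × 10^-5 = 5.56 × 10^-10
Ka = [H+]²/(0.118 − [H+]) = 5.56 × 10^-10
Since Ka ≪ C₀, [H+] ≈ √(Ka·C₀) = 8.10 × 10^-6 M.
pH = −log(8.10 × 10^-6) = 5.09

pH = 5.09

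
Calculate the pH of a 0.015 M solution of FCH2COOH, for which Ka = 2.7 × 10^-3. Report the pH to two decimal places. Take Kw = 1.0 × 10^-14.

FCH2COOH ⇌ FCH2COO- + H+
From the ICE table, Ka = x²/(0.015 − x) = 2.7 × 10^-3.
The 5% rule fails; solving x² + Ka·x − Ka·C₀ = 0 exactly:
x = [−0.0027 + √(0.0027² + 0.000162)]/2 = 5.16 × 10^-3 M
pH = −log(5.16 × 10^-3) = 2.29

pH = 2.29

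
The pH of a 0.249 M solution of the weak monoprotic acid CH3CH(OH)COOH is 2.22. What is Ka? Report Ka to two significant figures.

Ka = 1.5 × 10^-4

[H+] = 10^(-2.22) = 6.03 × 10^-3 M
At equilibrium [HA] = 0.249 − 6.03 × 10^-3 = 2.43 × 10^-1 M
Ka = [H+][A-]/[HA] = (6.03 × 10^-3)² / 2.43 × 10^-1 = 1.5 × 10^-4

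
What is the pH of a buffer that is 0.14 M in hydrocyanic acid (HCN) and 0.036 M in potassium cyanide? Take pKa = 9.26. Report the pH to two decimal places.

pH = 8.67

Using pH = pKa + log([base]/[acid]) with [base]/[acid] = 0.036/0.14:
pH = 9.26 + (-0.590) = 8.67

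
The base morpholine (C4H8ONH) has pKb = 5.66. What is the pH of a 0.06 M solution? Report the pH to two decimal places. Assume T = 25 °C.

C4H8ONH + H2O ⇌ C4H8ONH2+ + OH-
Kb = 10^(−5.66) = 2.19 × 10^-6
From the ICE table, Kb = [OH-]²/(0.06 − [OH-]) = 2.19 × 10^-6.
Since Kb ≪ C₀, [OH-] ≈ √(Kb·C₀) = 3.62 × 10^-4 M.
pOH = −log(3.62 × 10^-4) = 3.44; pH = 14.00 − 3.44 = 10.56

pH = 10.56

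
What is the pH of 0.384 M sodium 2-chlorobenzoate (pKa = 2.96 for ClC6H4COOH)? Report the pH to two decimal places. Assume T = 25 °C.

pH = 8.27

ClC6H4COO- is the conjugate base of the weak acid ClC6H4COOH.
Ka = 10^(−2.96) = 1.10 × 10^-3
Kb = Kw/Ka = 1.0×10^-14 / 1.10 × 10^-3 = 9.09 × 10^-12
From the ICE table, Kb = x²/(0.384 − x) = 9.09 × 10^-12.
Since Kb ≪ C₀, x ≈ √(Kb·C₀) = 1.87 × 10^-6 M.
pOH = 5.73, so pH = 14.00 − pOH = 8.27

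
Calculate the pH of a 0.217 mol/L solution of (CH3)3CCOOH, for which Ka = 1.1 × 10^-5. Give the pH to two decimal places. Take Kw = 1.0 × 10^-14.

pH = 2.81

(CH3)3CCOOH ⇌ (CH3)3CCOO- + H+
From the ICE table, Ka = [H+]²/(0.217 − [H+]) = 1.1 × 10^-5.
Neglecting [H+] in the denominator: [H+] = √(1.1 × 10^-5 × 0.217) = 1.54 × 10^-3 M
pH = −log(1.54 × 10^-3) = 2.81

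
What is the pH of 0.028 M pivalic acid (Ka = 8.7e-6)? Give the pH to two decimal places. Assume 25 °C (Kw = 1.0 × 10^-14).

(CH3)3CCOOH ⇌ (CH3)3CCOO- + H+
Ka = [H+]²/(0.028 − [H+]) = 8.7 × 10^-6
Since Ka ≪ C₀, [H+] ≈ √(Ka·C₀) = 4.94 × 10^-4 M.
pH = −log[H+] = −log(4.94 × 10^-4) = 3.31

pH = 3.31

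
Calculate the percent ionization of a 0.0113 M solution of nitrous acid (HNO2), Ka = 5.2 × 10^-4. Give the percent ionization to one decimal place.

HNO2 ⇌ NO2- + H+; let x = [H+] at equilibrium.
Solve x² + 0.00052x − 5.88e-06 = 0 → x = 2.18 × 10^-3 M
% ionization = x/C₀ × 100% = 2.18 × 10^-3/0.0113 × 100% = 19.3%

19.3%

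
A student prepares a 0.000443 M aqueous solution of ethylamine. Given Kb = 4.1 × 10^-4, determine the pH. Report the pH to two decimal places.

pH = 10.43

C2H5NH2 + H2O ⇌ C2H5NH3+ + OH-
From the ICE table, Kb = [OH-]²/(0.000443 − [OH-]) = 4.1 × 10^-4.
The 5% rule fails; solving [OH-]² + Kb·[OH-] − Kb·C₀ = 0 exactly:
[OH-] = (−Kb + √(Kb² + 4·Kb·C₀))/2 = 2.68 × 10^-4 M
pOH = −log(2.68 × 10^-4) = 3.57; pH = 14.00 − 3.57 = 10.43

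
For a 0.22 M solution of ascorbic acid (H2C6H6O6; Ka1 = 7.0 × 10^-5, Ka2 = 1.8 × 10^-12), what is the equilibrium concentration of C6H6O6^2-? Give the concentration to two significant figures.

First ionization gives [H+] ≈ [HC6H6O6-] = 3.92 × 10^-3 M.
Second step: Ka2 = [H+][C6H6O6^2-]/[HC6H6O6-] ≈ [C6H6O6^2-] (since [H+] ≈ [HC6H6O6-]).
So [C6H6O6^2-] ≈ Ka2.

1.8 × 10^-12 M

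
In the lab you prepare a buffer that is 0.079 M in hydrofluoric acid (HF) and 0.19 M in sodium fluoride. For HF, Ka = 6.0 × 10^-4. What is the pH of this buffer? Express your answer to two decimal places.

pH = 3.60

pKa = −log(6.0 × 10^-4) = 3.222
Henderson–Hasselbalch: pH = pKa + log([F-]/[HF]) = 3.222 + log(0.19/0.079)
pH = 3.222 + (+0.381) = 3.60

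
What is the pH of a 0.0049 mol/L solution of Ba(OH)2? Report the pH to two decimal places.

pH = 11.99

Ba(OH)2 is a strong base (each formula unit releases 2 OH-); [OH-] = 0.0098 M.
pOH = -log(0.0098) = 2.01
pH = 14.00 - 2.01 = 11.99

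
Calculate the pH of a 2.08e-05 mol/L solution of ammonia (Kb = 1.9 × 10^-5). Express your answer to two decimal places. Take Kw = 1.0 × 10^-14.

pH = 9.10

NH3 + H2O ⇌ NH4+ + OH-
Kb = x²/(2.08e-05 − x) = 1.9 × 10^-5
Here C₀/Kb ≈ 1.09, so the small-x approximation fails. Use the quadratic:
x = [−1.9e-05 + √(1.9e-05² + 1.58e-09)]/2 = 1.25 × 10^-5 M
pOH = 4.90, so pH = 14.00 − pOH = 9.10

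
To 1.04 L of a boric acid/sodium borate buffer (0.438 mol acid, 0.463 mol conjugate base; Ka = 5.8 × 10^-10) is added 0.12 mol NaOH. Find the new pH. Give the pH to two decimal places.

OH- converts B(OH)3 to B(OH)4-: B(OH)3 → 0.318 mol, B(OH)4- → 0.583 mol.
pKa = −log(5.8 × 10^-10) = 9.237
Henderson–Hasselbalch with mole ratio 0.583/0.318: pH = 9.237 + (+0.263)

pH = 9.50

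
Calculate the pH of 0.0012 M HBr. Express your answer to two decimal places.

HBr is a strong acid and dissociates completely, so [H+] = 0.0012 M.
pH = -log(0.0012) = 2.92

pH = 2.92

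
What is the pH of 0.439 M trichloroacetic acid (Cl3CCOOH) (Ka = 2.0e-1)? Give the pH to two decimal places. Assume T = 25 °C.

pH = 0.67

Cl3CCOOH ⇌ Cl3CCOO- + H+
Ka = [H+]²/(0.439 − [H+]) = 2.0 × 10^-1
Here C₀/Ka ≈ 2.19, so the small-[H+] approximation fails. Use the quadratic:
[H+] = [−0.2 + √(0.2² + 0.351)]/2 = 2.13 × 10^-1 M
pH = −log[H+] = −log(2.13 × 10^-1) = 0.67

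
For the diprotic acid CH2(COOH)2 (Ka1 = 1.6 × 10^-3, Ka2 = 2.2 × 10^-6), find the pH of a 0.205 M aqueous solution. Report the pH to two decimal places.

pH = 1.76

Since Ka1 ≫ Ka2, the first ionization dominates [H+].
Ka1 = x²/(0.205 − x) = 1.6 × 10^-3
Solving the quadratic: x = (−Ka1 + √(Ka1² + 4·Ka1·C₀))/2 = 1.73 × 10^-2 M
pH = −log(1.73 × 10^-2) = 1.76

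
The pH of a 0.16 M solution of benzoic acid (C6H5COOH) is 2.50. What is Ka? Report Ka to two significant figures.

[H+] = 10^(-2.50) = 3.16 × 10^-3 M
At equilibrium [HA] = 0.16 − 3.16 × 10^-3 = 1.57 × 10^-1 M
Ka = [H+][A-]/[HA] = (3.16 × 10^-3)² / 1.57 × 10^-1 = 6.4 × 10^-5

Ka = 6.4 × 10^-5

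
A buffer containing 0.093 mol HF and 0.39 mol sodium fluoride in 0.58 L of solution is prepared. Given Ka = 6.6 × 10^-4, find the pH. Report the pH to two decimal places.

pH = 3.80

pKa = −log(6.6 × 10^-4) = 3.180
pH = pKa + log([A⁻]/[HA]) = 3.180 + log(0.39/0.093)
pH = 3.180 + (+0.623) = 3.80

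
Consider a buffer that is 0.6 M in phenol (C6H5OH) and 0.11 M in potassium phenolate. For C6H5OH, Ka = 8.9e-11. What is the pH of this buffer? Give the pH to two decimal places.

pKa = −log(8.9 × 10^-11) = 10.051
Henderson–Hasselbalch: pH = pKa + log([C6H5O-]/[C6H5OH]) = 10.051 + log(0.11/0.6)
pH = 10.051 + (-0.737) = 9.31

pH = 9.31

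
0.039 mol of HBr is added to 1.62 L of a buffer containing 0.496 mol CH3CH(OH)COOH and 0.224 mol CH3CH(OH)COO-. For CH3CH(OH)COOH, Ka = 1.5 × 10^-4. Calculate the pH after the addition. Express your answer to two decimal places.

After neutralization: n(CH3CH(OH)COOH) = 0.535 mol, n(CH3CH(OH)COO-) = 0.185 mol.
pKa = −log(1.5 × 10^-4) = 3.824
pH = pKa + log([A⁻]/[HA]) = 3.824 + log(0.185/0.535) = 3.824 -0.461

pH = 3.36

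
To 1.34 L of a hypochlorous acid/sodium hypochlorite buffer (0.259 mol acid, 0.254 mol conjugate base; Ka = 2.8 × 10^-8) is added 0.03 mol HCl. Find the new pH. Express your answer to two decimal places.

After neutralization: n(HOCl) = 0.289 mol, n(OCl-) = 0.224 mol.
pKa = −log(2.8 × 10^-8) = 7.553
Henderson–Hasselbalch with mole ratio 0.224/0.289: pH = 7.553 + (-0.111)

pH = 7.44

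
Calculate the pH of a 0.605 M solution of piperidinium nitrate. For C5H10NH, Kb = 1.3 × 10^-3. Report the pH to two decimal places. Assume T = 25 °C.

C5H10NH2+ is the conjugate acid of the weak base C5H10NH.
Ka = Kw/Kb = 1.0×10^-14 / 1.3 × 10^-3 = 7.69 × 10^-12
Ka = x²/(0.605 − x) = 7.69 × 10^-12
Since Ka ≪ C₀, x ≈ √(Ka·C₀) = 2.16 × 10^-6 M.
(x/C₀ = 0.00036% < 5%, so the approximation holds.)
pH = −log(2.16 × 10^-6) = 5.67

pH = 5.67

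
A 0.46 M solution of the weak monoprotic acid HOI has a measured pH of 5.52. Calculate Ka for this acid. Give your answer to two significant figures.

Ka = 2.0 × 10^-11

[H+] = 10^(-5.52) = 3.02 × 10^-6 M
At equilibrium [HA] = 0.46 − 3.02 × 10^-6 = 4.60 × 10^-1 M
Ka = [H+][A-]/[HA] = (3.02 × 10^-6)² / 4.60 × 10^-1 = 2.0 × 10^-11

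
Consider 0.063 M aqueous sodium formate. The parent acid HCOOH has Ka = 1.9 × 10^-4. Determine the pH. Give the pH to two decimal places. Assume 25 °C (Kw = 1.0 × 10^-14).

HCOO- is the conjugate base of the weak acid HCOOH.
Kb = Kw/Ka = 1.0×10^-14 / 1.9 × 10^-4 = 5.26 × 10^-11
Kb = [OH-]²/(0.063 − [OH-]) = 5.26 × 10^-11
Neglecting [OH-] in the denominator: [OH-] = √(5.26 × 10^-11 × 0.063) = 1.82 × 10^-6 M
pOH = 5.74, so pH = 14.00 − pOH = 8.26

pH = 8.26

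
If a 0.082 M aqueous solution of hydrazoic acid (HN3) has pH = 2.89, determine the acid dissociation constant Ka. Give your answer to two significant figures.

[H+] = 10^(-2.89) = 1.29 × 10^-3 M
At equilibrium [HA] = 0.082 − 1.29 × 10^-3 = 8.07 × 10^-2 M
Ka = [H+][A-]/[HA] = (1.29 × 10^-3)² / 8.07 × 10^-2 = 2.1 × 10^-5

Ka = 2.1 × 10^-5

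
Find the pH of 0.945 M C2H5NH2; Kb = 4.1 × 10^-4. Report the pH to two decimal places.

C2H5NH2 + H2O ⇌ C2H5NH3+ + OH-
Kb = [OH-]²/(0.945 − [OH-]) = 4.1 × 10^-4
Assume [OH-] ≪ 0.945: [OH-] ≈ √(4.1 × 10^-4 × 0.945) = 1.97 × 10^-2 M
Check: 2.1% ionized — well under 5%, approximation valid.
pOH = −log(1.97 × 10^-2) = 1.71; pH = 14.00 − 1.71 = 12.29

pH = 12.29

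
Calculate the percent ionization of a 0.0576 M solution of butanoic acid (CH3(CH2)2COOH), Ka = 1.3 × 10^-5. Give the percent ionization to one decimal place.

CH3(CH2)2COOH ⇌ CH3(CH2)2COO- + H+; let x = [H+] at equilibrium.
x ≈ √(Ka·C₀) = √(1.3 × 10^-5 × 0.0576) = 8.65 × 10^-4 M
% ionization = x/C₀ × 100% = 8.65 × 10^-4/0.0576 × 100% = 1.5%

1.5%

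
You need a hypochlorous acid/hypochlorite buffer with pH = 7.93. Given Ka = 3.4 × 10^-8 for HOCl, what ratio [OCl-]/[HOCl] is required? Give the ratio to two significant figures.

pKa = -log(3.4 × 10^-8) = 7.469
pH = pKa + log(r) ⇒ log(r) = 7.93 − 7.469 = +0.461
r = [OCl-]/[HOCl] = 10^(+0.461) = 2.89

ratio = 2.9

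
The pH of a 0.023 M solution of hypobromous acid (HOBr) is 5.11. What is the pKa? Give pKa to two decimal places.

[H+] = 10^(-5.11) = 7.76 × 10^-6 M
At equilibrium [HA] = 0.023 − 7.76 × 10^-6 = 2.30 × 10^-2 M
Ka = [H+][A-]/[HA] = (7.76 × 10^-6)² / 2.30 × 10^-2 = 2.62 × 10^-9
pKa = -log(2.62 × 10^-9) = 8.58

pKa = 8.58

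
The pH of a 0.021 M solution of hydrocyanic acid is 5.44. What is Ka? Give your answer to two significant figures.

Ka = 6.3 × 10^-10

[H+] = 10^(-5.44) = 3.63 × 10^-6 M
At equilibrium [HA] = 0.021 − 3.63 × 10^-6 = 2.10 × 10^-2 M
Ka = [H+][A-]/[HA] = (3.63 × 10^-6)² / 2.10 × 10^-2 = 6.3 × 10^-10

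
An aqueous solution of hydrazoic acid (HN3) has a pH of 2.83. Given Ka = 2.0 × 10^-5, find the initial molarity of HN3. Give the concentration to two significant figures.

[H+] = 10^(-2.83) = 1.48 × 10^-3 M = x
Ka = x²/(C₀ − x) ⇒ C₀ = x + x²/Ka
C₀ = 1.48 × 10^-3 + (1.48 × 10^-3)²/(2.0 × 10^-5) = 1.11 × 10^-1 M

C₀ = 1.1 × 10^-1 M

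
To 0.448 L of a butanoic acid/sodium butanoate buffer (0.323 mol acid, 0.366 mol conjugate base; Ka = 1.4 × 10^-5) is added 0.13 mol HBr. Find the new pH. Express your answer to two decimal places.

pH = 4.57

Added H+ converts CH3(CH2)2COO- to CH3(CH2)2COOH: CH3(CH2)2COOH → 0.453 mol, CH3(CH2)2COO- → 0.236 mol.
pKa = −log(1.4 × 10^-5) = 4.854
pH = pKa + log(n_CH3(CH2)2COO-/n_CH3(CH2)2COOH) = 4.854 + log(0.236/0.453) = 4.854 + (-0.283)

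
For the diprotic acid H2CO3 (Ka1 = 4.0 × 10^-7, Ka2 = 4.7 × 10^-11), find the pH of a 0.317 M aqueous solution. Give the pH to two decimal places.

pH = 3.45

Since Ka1 ≫ Ka2, the first ionization dominates [H+].
Ka1 = x²/(0.317 − x) = 4.0 × 10^-7
x ≈ √(4.0 × 10^-7 × 0.317) = 3.56 × 10^-4 M
pH = −log(3.56 × 10^-4) = 3.45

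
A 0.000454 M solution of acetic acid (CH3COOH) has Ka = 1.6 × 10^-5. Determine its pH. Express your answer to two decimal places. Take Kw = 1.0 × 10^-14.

CH3COOH ⇌ CH3COO- + H+
From the ICE table, Ka = [H+]²/(0.000454 − [H+]) = 1.6 × 10^-5.
[H+] is not negligible relative to C₀; solve [H+]² + 1.6e-05·[H+] − 7.26e-09 = 0.
[H+] = [−1.6e-05 + √(1.6e-05² + 2.91e-08)]/2 = 7.76 × 10^-5 M
pH = −log(7.76 × 10^-5) = 4.11

pH = 4.11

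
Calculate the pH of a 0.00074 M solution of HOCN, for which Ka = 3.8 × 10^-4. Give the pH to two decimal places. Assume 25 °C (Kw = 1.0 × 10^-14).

HOCN ⇌ OCN- + H+
Let x = [H+] at equilibrium. Ka = x²/(0.00074 − x).
The 5% rule fails; solving x² + Ka·x − Ka·C₀ = 0 exactly:
x = (−Ka + √(Ka² + 4·Ka·C₀))/2 = 3.73 × 10^-4 M
pH = −log(3.73 × 10^-4) = 3.43

pH = 3.43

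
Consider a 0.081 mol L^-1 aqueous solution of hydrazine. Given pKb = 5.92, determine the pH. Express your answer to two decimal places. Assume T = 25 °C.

N2H4 + H2O ⇌ N2H5+ + OH-
Kb = 10^(−5.92) = 1.20 × 10^-6
Kb = [OH-]²/(0.081 − [OH-]) = 1.20 × 10^-6
Neglecting [OH-] in the denominator: [OH-] = √(1.20 × 10^-6 × 0.081) = 3.12 × 10^-4 M
Check: 0.38% ionized — well under 5%, approximation valid.
pOH = −log(3.12 × 10^-4) = 3.51; pH = 14.00 − 3.51 = 10.49

pH = 10.49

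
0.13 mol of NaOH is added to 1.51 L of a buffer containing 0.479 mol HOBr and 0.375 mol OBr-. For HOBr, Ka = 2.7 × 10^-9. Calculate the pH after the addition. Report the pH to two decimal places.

OH- converts HOBr to OBr-: HOBr → 0.349 mol, OBr- → 0.505 mol.
pKa = −log(2.7 × 10^-9) = 8.569
pH = pKa + log(n_OBr-/n_HOBr) = 8.569 + log(0.505/0.349) = 8.569 + (+0.160)

pH = 8.73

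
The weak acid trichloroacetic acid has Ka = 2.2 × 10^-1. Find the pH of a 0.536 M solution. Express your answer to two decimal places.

pH = 0.60

Cl3CCOOH ⇌ Cl3CCOO- + H+
From the ICE table, Ka = x²/(0.536 − x) = 2.2 × 10^-1.
Here C₀/Ka ≈ 2.44, so the small-x approximation fails. Use the quadratic:
x = (−Ka + √(Ka² + 4·Ka·C₀))/2 = 2.51 × 10^-1 M
pH = −log[H+] = −log(2.51 × 10^-1) = 0.60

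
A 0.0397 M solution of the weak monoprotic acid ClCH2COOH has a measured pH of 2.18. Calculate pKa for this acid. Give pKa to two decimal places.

pKa = 2.88

[H+] = 10^(-2.18) = 6.61 × 10^-3 M
At equilibrium [HA] = 0.0397 − 6.61 × 10^-3 = 3.31 × 10^-2 M
Ka = [H+][A-]/[HA] = (6.61 × 10^-3)² / 3.31 × 10^-2 = 1.32 × 10^-3
pKa = -log(1.32 × 10^-3) = 2.88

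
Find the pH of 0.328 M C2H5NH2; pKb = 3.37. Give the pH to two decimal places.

pH = 12.07

C2H5NH2 + H2O ⇌ C2H5NH3+ + OH-
Kb = 10^(−3.37) = 4.27 × 10^-4
Kb = x²/(0.328 − x) = 4.27 × 10^-4
Since Kb ≪ C₀, x ≈ √(Kb·C₀) = 1.18 × 10^-2 M.
(x/C₀ = 3.6% < 5%, so the approximation holds.)
pOH = 1.93, so pH = 14.00 − pOH = 12.07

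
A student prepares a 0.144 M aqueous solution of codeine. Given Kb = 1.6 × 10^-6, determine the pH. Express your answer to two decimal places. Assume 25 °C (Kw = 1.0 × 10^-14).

C18H21NO3 + H2O ⇌ C18H22NO3+ + OH-
From the ICE table, Kb = [OH-]²/(0.144 − [OH-]) = 1.6 × 10^-6.
Since Kb ≪ C₀, [OH-] ≈ √(Kb·C₀) = 4.80 × 10^-4 M.
([OH-]/C₀ = 0.33% < 5%, so the approximation holds.)
pOH = 3.32, so pH = 14.00 − pOH = 10.68

pH = 10.68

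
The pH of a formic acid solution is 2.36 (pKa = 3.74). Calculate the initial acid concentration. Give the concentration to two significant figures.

[H+] = 10^(-2.36) = 4.37 × 10^-3 M = x
Ka = 10^(−3.74) = 1.82 × 10^-4
Ka = x²/(C₀ − x) ⇒ C₀ = x + x²/Ka
C₀ = 4.37 × 10^-3 + (4.37 × 10^-3)²/(1.82 × 10^-4) = 1.09 × 10^-1 M

C₀ = 1.1 × 10^-1 M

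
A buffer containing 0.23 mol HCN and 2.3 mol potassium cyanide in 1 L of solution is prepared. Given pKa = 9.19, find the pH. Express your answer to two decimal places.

pH = 10.19

Using pH = pKa + log([base]/[acid]) with [base]/[acid] = 2.3/0.23:
pH = 9.19 + (+1.000) = 10.19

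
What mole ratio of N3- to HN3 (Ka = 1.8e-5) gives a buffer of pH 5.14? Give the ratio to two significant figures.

pKa = -log(1.8 × 10^-5) = 4.745
pH = pKa + log(r) ⇒ log(r) = 5.14 − 4.745 = +0.395
r = [N3-]/[HN3] = 10^(+0.395) = 2.48

ratio = 2.5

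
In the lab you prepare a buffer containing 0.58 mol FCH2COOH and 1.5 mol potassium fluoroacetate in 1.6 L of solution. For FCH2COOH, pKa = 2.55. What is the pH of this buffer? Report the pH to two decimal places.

pH = 2.96

Henderson–Hasselbalch: pH = pKa + log([FCH2COO-]/[FCH2COOH]) = 2.55 + log(1.5/0.58)
pH = 2.55 + (+0.413) = 2.96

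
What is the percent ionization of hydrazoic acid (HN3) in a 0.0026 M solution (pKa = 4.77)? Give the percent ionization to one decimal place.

7.8%

HN3 ⇌ N3- + H+; let x = [H+] at equilibrium.
Ka = 10^(−4.77) = 1.70 × 10^-5
Solve x² + 1.7e-05x − 4.42e-08 = 0 → x = 2.02 × 10^-4 M
Fraction ionized = 2.02 × 10^-4 / 0.0026 = 0.0777 → 7.8%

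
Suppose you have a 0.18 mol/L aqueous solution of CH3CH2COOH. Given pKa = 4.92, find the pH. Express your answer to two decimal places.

pH = 2.83

CH3CH2COOH ⇌ CH3CH2COO- + H+
Ka = 10^(−4.92) = 1.20 × 10^-5
Ka = [H+]²/(0.18 − [H+]) = 1.20 × 10^-5
Assume [H+] ≪ 0.18: [H+] ≈ √(1.20 × 10^-5 × 0.18) = 1.47 × 10^-3 M
([H+]/C₀ = 0.82% < 5%, so the approximation holds.)
pH = −log[H+] = −log(1.47 × 10^-3) = 2.83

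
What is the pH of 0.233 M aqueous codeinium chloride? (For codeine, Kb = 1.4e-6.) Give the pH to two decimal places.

C18H22NO3+ is the conjugate acid of the weak base C18H21NO3.
Ka = Kw/Kb = 1.0×10^-14 / 1.4 × 10^-6 = 7.14 × 10^-9
From the ICE table, Ka = [H+]²/(0.233 − [H+]) = 7.14 × 10^-9.
Since Ka ≪ C₀, [H+] ≈ √(Ka·C₀) = 4.08 × 10^-5 M.
Check: 0.018% ionized — well under 5%, approximation valid.
pH = −log[H+] = −log(4.08 × 10^-5) = 4.39

pH = 4.39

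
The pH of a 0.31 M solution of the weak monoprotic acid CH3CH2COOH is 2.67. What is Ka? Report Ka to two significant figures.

Ka = 1.5 × 10^-5

[H+] = 10^(-2.67) = 2.14 × 10^-3 M
At equilibrium [HA] = 0.31 − 2.14 × 10^-3 = 3.08 × 10^-1 M
Ka = [H+][A-]/[HA] = (2.14 × 10^-3)² / 3.08 × 10^-1 = 1.5 × 10^-5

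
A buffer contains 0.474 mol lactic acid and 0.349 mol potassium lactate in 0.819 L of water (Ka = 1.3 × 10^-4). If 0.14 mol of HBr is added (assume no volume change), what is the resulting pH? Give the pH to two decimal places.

pH = 3.42

Added H+ converts CH3CH(OH)COO- to CH3CH(OH)COOH: CH3CH(OH)COOH → 0.614 mol, CH3CH(OH)COO- → 0.209 mol.
pKa = −log(1.3 × 10^-4) = 3.886
Henderson–Hasselbalch with mole ratio 0.209/0.614: pH = 3.886 + (-0.468)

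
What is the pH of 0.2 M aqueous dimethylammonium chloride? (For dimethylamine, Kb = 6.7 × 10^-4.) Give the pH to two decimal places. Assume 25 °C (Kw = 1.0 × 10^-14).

(CH3)2NH2+ is the conjugate acid of the weak base (CH3)2NH.
Ka = Kw/Kb = 1.0×10^-14 / 6.7 × 10^-4 = 1.49 × 10^-11
From the ICE table, Ka = x²/(0.2 − x) = 1.49 × 10^-11.
Assume x ≪ 0.2: x ≈ √(1.49 × 10^-11 × 0.2) = 1.73 × 10^-6 M
(x/C₀ = 0.00086% < 5%, so the approximation holds.)
pH = −log(1.73 × 10^-6) = 5.76

pH = 5.76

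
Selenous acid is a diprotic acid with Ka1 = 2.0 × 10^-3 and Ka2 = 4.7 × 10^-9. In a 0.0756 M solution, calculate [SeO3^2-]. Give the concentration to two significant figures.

4.7 × 10^-9 M

First ionization gives [H+] ≈ [HSeO3-] = 1.13 × 10^-2 M.
Second step: Ka2 = [H+][SeO3^2-]/[HSeO3-] ≈ [SeO3^2-] (since [H+] ≈ [HSeO3-]).
So [SeO3^2-] ≈ Ka2.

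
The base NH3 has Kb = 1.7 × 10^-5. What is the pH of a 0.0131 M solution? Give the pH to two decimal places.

NH3 + H2O ⇌ NH4+ + OH-
Kb = x²/(0.0131 − x) = 1.7 × 10^-5
Assume x ≪ 0.0131: x ≈ √(1.7 × 10^-5 × 0.0131) = 4.72 × 10^-4 M
(x/C₀ = 3.6% < 5%, so the approximation holds.)
pOH = −log(4.72 × 10^-4) = 3.33; pH = 14.00 − 3.33 = 10.67

pH = 10.67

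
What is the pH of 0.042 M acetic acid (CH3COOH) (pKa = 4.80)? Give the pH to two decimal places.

CH3COOH ⇌ CH3COO- + H+
Ka = 10^(−4.80) = 1.58 × 10^-5
Ka = [H+]²/(0.042 − [H+]) = 1.58 × 10^-5
Neglecting [H+] in the denominator: [H+] = √(1.58 × 10^-5 × 0.042) = 8.15 × 10^-4 M
([H+]/C₀ = 1.9% < 5%, so the approximation holds.)
pH = −log(8.15 × 10^-4) = 3.09

pH = 3.09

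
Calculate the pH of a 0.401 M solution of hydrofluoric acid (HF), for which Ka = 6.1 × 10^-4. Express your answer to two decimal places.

pH = 1.81

HF ⇌ F- + H+
From the ICE table, Ka = [H+]²/(0.401 − [H+]) = 6.1 × 10^-4.
Since Ka ≪ C₀, [H+] ≈ √(Ka·C₀) = 1.56 × 10^-2 M.
pH = −log[H+] = −log(1.56 × 10^-2) = 1.81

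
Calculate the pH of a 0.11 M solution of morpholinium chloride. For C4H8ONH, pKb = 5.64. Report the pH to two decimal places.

C4H8ONH2+ is the conjugate acid of the weak base C4H8ONH.
Kb = 10^(−5.64) = 2.29 × 10^-6
Ka = Kw/Kb = 1.0×10^-14 / 2.29 × 10^-6 = 4.37 × 10^-9
Ka = x²/(0.11 − x) = 4.37 × 10^-9
Since Ka ≪ C₀, x ≈ √(Ka·C₀) = 2.19 × 10^-5 M.
(x/C₀ = 0.02% < 5%, so the approximation holds.)
pH = −log[H+] = −log(2.19 × 10^-5) = 4.66

pH = 4.66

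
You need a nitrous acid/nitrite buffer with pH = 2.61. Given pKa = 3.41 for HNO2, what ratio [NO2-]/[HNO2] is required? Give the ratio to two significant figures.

ratio = 0.16

pH = pKa + log(r) ⇒ log(r) = 2.61 − 3.41 = -0.80
r = [NO2-]/[HNO2] = 10^(-0.80) = 0.158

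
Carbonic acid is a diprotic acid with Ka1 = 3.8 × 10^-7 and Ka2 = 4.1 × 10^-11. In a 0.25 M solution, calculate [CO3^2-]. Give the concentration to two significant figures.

4.1 × 10^-11 M

First ionization gives [H+] ≈ [HCO3-] = 3.08 × 10^-4 M.
Second step: Ka2 = [H+][CO3^2-]/[HCO3-] ≈ [CO3^2-] (since [H+] ≈ [HCO3-]).
So [CO3^2-] ≈ Ka2.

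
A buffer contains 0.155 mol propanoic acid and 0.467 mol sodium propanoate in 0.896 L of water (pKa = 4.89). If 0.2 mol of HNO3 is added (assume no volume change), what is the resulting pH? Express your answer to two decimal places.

pH = 4.77

Added H+ converts CH3CH2COO- to CH3CH2COOH: CH3CH2COOH → 0.355 mol, CH3CH2COO- → 0.267 mol.
pH = pKa + log([A⁻]/[HA]) = 4.89 + log(0.267/0.355) = 4.89 -0.124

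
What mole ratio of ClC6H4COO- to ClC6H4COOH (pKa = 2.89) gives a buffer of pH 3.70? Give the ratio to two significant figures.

ratio = 6.5

pH = pKa + log(r) ⇒ log(r) = 3.70 − 2.89 = +0.81
r = [ClC6H4COO-]/[ClC6H4COOH] = 10^(+0.81) = 6.46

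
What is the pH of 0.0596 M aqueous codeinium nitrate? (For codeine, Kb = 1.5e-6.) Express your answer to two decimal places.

pH = 4.70

C18H22NO3+ is the conjugate acid of the weak base C18H21NO3.
Ka = Kw/Kb = 1.0×10^-14 / 1.5 × 10^-6 = 6.67 × 10^-9
Ka = [H+]²/(0.0596 − [H+]) = 6.67 × 10^-9
Assume [H+] ≪ 0.0596: [H+] ≈ √(6.67 × 10^-9 × 0.0596) = 1.99 × 10^-5 M
([H+]/C₀ = 0.033% < 5%, so the approximation holds.)
pH = −log(1.99 × 10^-5) = 4.70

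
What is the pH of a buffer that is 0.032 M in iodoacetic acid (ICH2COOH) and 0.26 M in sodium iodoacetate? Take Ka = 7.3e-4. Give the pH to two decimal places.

pKa = −log(7.3 × 10^-4) = 3.137
Henderson–Hasselbalch: pH = pKa + log([ICH2COO-]/[ICH2COOH]) = 3.137 + log(0.26/0.032)
pH = 3.137 + (+0.910) = 4.05

pH = 4.05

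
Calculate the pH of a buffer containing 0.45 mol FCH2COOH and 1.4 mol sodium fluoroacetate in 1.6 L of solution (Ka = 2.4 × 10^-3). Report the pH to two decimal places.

pKa = −log(2.4 × 10^-3) = 2.620
Henderson–Hasselbalch: pH = pKa + log([FCH2COO-]/[FCH2COOH]) = 2.620 + log(1.4/0.45)
pH = 2.620 + (+0.493) = 3.11

pH = 3.11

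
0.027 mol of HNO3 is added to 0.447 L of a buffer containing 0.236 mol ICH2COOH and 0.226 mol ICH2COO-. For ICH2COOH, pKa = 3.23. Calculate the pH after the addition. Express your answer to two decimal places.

pH = 3.11

Added H+ converts ICH2COO- to ICH2COOH: ICH2COOH → 0.263 mol, ICH2COO- → 0.199 mol.
pH = pKa + log(n_ICH2COO-/n_ICH2COOH) = 3.23 + log(0.199/0.263) = 3.23 + (-0.121)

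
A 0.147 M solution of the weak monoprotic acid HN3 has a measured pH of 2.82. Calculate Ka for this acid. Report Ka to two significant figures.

Ka = 1.6 × 10^-5

[H+] = 10^(-2.82) = 1.51 × 10^-3 M
At equilibrium [HA] = 0.147 − 1.51 × 10^-3 = 1.45 × 10^-1 M
Ka = [H+][A-]/[HA] = (1.51 × 10^-3)² / 1.45 × 10^-1 = 1.6 × 10^-5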